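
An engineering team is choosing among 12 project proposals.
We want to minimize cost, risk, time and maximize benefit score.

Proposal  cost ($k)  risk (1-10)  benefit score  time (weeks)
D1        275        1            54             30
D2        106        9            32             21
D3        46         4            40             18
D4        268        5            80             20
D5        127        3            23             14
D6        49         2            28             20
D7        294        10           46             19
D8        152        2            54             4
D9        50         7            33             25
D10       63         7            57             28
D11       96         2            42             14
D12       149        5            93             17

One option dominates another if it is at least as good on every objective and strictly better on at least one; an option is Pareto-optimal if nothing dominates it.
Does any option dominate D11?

D1: worse on cost (275 vs 96).
D2: worse on cost (106 vs 96).
D3: worse on risk (4 vs 2).
D4: worse on cost (268 vs 96).
D5: worse on cost (127 vs 96).
D6: worse on benefit score (28 vs 42).
D7: worse on cost (294 vs 96).
D8: worse on cost (152 vs 96).
D9: worse on risk (7 vs 2).
D10: worse on risk (7 vs 2).
D12: worse on cost (149 vs 96).
No option is at least as good as D11 on every objective and strictly better on one.

No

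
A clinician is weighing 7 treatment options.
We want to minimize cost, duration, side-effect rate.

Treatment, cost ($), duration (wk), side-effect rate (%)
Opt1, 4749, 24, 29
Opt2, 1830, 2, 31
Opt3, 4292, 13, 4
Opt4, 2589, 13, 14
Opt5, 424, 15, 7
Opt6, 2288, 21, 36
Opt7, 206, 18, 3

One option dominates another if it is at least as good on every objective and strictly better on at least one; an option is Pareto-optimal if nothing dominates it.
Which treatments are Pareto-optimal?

Opt2, Opt3, Opt4, Opt5, Opt7

Opt1: dominated by Opt3 (cost 4292≤4749, duration 13≤24, side-effect rate 4≤29).
Opt2: not dominated (best duration).
Opt3: not dominated.
Opt4: not dominated.
Opt5: not dominated.
Opt6: dominated by Opt2 (cost 1830≤2288, duration 2≤21, side-effect rate 31≤36).
Opt7: not dominated (best cost).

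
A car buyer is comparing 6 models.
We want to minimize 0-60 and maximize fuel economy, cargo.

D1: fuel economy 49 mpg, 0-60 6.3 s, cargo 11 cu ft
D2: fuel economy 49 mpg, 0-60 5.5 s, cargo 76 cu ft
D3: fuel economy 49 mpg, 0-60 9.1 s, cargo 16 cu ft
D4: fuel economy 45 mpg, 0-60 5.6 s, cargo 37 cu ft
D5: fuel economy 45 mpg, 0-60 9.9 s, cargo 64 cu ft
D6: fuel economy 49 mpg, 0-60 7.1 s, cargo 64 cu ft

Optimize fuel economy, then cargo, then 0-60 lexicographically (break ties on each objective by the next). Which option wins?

D2

First maximize fuel economy: best is 49, kept {D1, D2, D3, D6}.
Then maximize cargo: best is 76, kept {D2}.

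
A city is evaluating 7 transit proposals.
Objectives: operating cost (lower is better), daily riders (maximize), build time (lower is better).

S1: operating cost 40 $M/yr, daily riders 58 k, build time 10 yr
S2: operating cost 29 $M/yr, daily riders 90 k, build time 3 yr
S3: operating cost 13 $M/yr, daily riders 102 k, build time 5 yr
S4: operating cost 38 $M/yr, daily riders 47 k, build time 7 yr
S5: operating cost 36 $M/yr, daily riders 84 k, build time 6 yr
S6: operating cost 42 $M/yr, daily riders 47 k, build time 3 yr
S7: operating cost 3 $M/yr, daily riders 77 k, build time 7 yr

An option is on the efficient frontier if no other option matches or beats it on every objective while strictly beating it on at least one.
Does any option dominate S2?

No

S1: worse on operating cost (40 vs 29).
S3: worse on build time (5 vs 3).
S4: worse on operating cost (38 vs 29).
S5: worse on operating cost (36 vs 29).
S6: worse on operating cost (42 vs 29).
S7: worse on daily riders (77 vs 90).
No option is at least as good as S2 on every objective and strictly better on one.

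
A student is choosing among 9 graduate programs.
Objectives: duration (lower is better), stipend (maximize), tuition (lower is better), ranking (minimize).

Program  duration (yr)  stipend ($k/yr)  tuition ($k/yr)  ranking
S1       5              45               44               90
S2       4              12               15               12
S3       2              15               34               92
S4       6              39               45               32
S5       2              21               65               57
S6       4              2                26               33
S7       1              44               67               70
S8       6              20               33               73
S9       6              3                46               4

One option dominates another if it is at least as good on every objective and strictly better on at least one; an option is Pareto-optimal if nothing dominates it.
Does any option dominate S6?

Yes

S2 vs S6: duration 4≤4, stipend 12≥2, tuition 15≤26, ranking 12≤33 — S2 is at least as good on every objective and strictly better on at least one, so S2 dominates S6.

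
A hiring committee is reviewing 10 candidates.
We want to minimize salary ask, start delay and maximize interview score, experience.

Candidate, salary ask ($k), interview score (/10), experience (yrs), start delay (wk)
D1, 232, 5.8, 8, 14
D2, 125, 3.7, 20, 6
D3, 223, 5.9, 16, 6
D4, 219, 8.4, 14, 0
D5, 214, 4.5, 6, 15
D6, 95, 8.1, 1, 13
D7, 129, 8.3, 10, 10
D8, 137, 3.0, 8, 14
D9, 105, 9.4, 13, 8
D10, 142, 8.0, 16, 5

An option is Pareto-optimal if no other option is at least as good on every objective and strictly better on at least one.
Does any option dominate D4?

D1: worse on salary ask (232 vs 219).
D2: worse on interview score (3.7 vs 8.4).
D3: worse on salary ask (223 vs 219).
D5: worse on interview score (4.5 vs 8.4).
D6: worse on interview score (8.1 vs 8.4).
D7: worse on interview score (8.3 vs 8.4).
D8: worse on interview score (3.0 vs 8.4).
D9: worse on experience (13 vs 14).
D10: worse on interview score (8.0 vs 8.4).
No option is at least as good as D4 on every objective and strictly better on one.

No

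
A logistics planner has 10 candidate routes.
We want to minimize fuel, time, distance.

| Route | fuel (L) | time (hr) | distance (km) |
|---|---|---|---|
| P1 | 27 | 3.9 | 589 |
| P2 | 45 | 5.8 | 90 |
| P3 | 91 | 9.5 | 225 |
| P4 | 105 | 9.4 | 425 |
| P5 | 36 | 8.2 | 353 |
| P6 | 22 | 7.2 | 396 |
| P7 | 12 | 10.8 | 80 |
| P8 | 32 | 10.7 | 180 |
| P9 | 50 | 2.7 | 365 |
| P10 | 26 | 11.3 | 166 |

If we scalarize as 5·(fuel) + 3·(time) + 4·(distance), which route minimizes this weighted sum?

P7

P1: 5·27 + 3·3.9 + 4·589 = 2502.7
P2: 5·45 + 3·5.8 + 4·90 = 602.4
P3: 5·91 + 3·9.5 + 4·225 = 1383.5
P4: 5·105 + 3·9.4 + 4·425 = 2253.2
P5: 5·36 + 3·8.2 + 4·353 = 1616.6
P6: 5·22 + 3·7.2 + 4·396 = 1715.6
P7: 5·12 + 3·10.8 + 4·80 = 412.4
P8: 5·32 + 3·10.7 + 4·180 = 912.1
P9: 5·50 + 3·2.7 + 4·365 = 1718.1
P10: 5·26 + 3·11.3 + 4·166 = 827.9
Lowest: P7 at 412.4.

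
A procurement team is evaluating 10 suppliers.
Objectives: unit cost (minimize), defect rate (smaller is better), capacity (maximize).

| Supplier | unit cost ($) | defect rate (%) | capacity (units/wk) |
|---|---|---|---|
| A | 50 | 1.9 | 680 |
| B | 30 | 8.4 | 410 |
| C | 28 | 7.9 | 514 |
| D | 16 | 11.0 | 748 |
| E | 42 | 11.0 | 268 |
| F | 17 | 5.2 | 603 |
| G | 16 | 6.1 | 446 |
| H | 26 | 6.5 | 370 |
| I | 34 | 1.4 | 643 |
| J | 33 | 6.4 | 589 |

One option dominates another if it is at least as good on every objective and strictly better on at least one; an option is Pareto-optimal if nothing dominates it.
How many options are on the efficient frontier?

5

A: not dominated.
B: dominated by C (unit cost 28≤30, defect rate 7.9≤8.4, capacity 514≥410).
C: dominated by F (unit cost 17≤28, defect rate 5.2≤7.9, capacity 603≥514).
D: not dominated (best capacity).
E: dominated by B (unit cost 30≤42, defect rate 8.4≤11.0, capacity 410≥268).
F: not dominated.
G: not dominated.
H: dominated by F (unit cost 17≤26, defect rate 5.2≤6.5, capacity 603≥370).
I: not dominated (best defect rate).
J: dominated by F (unit cost 17≤33, defect rate 5.2≤6.4, capacity 603≥589).
Pareto-optimal: A, D, F, G, I → 5.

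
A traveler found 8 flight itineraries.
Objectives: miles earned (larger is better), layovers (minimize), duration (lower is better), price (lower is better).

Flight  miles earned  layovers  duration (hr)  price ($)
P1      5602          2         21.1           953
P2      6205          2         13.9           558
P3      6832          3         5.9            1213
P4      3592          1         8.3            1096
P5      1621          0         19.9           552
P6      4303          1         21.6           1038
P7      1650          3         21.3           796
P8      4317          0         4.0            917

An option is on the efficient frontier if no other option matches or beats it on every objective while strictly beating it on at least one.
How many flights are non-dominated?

4

P1: dominated by P2 (miles earned 6205≥5602, layovers 2≤2, duration 13.9≤21.1, price 558≤953).
P2: not dominated.
P3: not dominated (best miles earned).
P4: dominated by P8 (miles earned 4317≥3592, layovers 0≤1, duration 4.0≤8.3, price 917≤1096).
P5: not dominated (best price).
P6: dominated by P8 (miles earned 4317≥4303, layovers 0≤1, duration 4.0≤21.6, price 917≤1038).
P7: dominated by P2 (miles earned 6205≥1650, layovers 2≤3, duration 13.9≤21.3, price 558≤796).
P8: not dominated (best duration).
Pareto-optimal: P2, P3, P5, P8 → 4.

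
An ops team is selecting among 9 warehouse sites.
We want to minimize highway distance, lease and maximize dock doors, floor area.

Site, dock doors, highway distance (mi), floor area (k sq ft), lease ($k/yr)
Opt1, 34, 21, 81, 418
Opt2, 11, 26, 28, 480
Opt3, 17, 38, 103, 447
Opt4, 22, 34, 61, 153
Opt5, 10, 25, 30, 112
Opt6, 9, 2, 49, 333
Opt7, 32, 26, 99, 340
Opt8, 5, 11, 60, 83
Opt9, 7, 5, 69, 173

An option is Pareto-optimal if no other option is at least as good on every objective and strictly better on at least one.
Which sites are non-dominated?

Opt1: not dominated (best dock doors).
Opt2: dominated by Opt1 (dock doors 34≥11, highway distance 21≤26, floor area 81≥28, lease 418≤480).
Opt3: not dominated (best floor area).
Opt4: not dominated.
Opt5: not dominated.
Opt6: not dominated (best highway distance).
Opt7: not dominated.
Opt8: not dominated (best lease).
Opt9: not dominated.

Opt1, Opt3, Opt4, Opt5, Opt6, Opt7, Opt8, Opt9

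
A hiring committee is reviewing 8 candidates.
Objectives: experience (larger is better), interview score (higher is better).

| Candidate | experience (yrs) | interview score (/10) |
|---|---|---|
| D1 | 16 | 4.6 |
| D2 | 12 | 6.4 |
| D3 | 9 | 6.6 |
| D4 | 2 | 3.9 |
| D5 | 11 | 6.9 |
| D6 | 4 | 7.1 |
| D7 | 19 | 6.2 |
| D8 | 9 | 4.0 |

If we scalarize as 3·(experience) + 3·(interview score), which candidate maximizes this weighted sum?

D7

D1: 3·16 + 3·4.6 = 61.8
D2: 3·12 + 3·6.4 = 55.2
D3: 3·9 + 3·6.6 = 46.8
D4: 3·2 + 3·3.9 = 17.7
D5: 3·11 + 3·6.9 = 53.7
D6: 3·4 + 3·7.1 = 33.3
D7: 3·19 + 3·6.2 = 75.6
D8: 3·9 + 3·4.0 = 39.0
Highest: D7 at 75.6.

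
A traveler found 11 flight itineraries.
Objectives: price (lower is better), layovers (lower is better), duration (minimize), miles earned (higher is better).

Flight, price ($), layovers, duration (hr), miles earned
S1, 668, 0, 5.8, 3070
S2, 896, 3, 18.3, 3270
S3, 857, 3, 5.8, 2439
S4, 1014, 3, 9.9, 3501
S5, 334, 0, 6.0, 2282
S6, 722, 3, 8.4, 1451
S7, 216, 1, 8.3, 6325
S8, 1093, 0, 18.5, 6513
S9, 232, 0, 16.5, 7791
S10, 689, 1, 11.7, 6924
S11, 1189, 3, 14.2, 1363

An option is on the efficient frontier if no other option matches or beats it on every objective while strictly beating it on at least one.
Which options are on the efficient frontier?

S1, S5, S7, S9, S10

S1: not dominated.
S2: dominated by S7 (price 216≤896, layovers 1≤3, duration 8.3≤18.3, miles earned 6325≥3270).
S3: dominated by S1 (price 668≤857, layovers 0≤3, duration 5.8≤5.8, miles earned 3070≥2439).
S4: dominated by S7 (price 216≤1014, layovers 1≤3, duration 8.3≤9.9, miles earned 6325≥3501).
S5: not dominated.
S6: dominated by S1 (price 668≤722, layovers 0≤3, duration 5.8≤8.4, miles earned 3070≥1451).
S7: not dominated (best price).
S8: dominated by S9 (price 232≤1093, layovers 0≤0, duration 16.5≤18.5, miles earned 7791≥6513).
S9: not dominated (best miles earned).
S10: not dominated.
S11: dominated by S1 (price 668≤1189, layovers 0≤3, duration 5.8≤14.2, miles earned 3070≥1363).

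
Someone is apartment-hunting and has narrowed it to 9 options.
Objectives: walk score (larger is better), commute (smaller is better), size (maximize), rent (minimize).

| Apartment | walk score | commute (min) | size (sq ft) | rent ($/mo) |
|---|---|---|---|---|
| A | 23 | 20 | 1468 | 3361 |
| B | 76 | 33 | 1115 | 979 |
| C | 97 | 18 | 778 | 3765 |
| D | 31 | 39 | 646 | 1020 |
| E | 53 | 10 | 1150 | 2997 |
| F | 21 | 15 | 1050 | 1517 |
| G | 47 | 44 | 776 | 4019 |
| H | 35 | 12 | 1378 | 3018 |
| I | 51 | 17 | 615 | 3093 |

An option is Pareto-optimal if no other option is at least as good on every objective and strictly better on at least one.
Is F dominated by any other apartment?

A: worse on commute (20 vs 15).
B: worse on commute (33 vs 15).
C: worse on commute (18 vs 15).
D: worse on commute (39 vs 15).
E: worse on rent (2997 vs 1517).
G: worse on commute (44 vs 15).
H: worse on rent (3018 vs 1517).
I: worse on commute (17 vs 15).
No option is at least as good as F on every objective and strictly better on one.

No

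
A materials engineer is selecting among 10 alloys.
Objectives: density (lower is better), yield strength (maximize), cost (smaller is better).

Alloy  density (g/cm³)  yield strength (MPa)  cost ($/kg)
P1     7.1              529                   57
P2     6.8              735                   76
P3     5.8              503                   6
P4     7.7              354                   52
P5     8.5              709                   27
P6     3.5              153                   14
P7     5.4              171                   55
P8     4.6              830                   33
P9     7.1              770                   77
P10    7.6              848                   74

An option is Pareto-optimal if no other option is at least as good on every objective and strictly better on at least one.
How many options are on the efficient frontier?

P1: dominated by P8 (density 4.6≤7.1, yield strength 830≥529, cost 33≤57).
P2: dominated by P8 (density 4.6≤6.8, yield strength 830≥735, cost 33≤76).
P3: not dominated (best cost).
P4: dominated by P3 (density 5.8≤7.7, yield strength 503≥354, cost 6≤52).
P5: not dominated.
P6: not dominated (best density).
P7: dominated by P8 (density 4.6≤5.4, yield strength 830≥171, cost 33≤55).
P8: not dominated.
P9: dominated by P8 (density 4.6≤7.1, yield strength 830≥770, cost 33≤77).
P10: not dominated (best yield strength).
Pareto-optimal: P3, P5, P6, P8, P10 → 5.

5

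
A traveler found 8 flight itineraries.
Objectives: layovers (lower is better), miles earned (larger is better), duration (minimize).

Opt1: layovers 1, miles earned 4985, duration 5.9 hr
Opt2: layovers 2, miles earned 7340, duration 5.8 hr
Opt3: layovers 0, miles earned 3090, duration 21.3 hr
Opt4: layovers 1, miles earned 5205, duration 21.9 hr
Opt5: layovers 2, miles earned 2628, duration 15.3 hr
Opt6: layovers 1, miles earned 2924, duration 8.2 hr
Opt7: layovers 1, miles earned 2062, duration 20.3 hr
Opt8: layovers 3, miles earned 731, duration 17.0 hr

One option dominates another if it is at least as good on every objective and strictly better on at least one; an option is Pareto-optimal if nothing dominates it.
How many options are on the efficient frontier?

Opt1: not dominated.
Opt2: not dominated (best miles earned).
Opt3: not dominated (best layovers).
Opt4: not dominated.
Opt5: dominated by Opt1 (layovers 1≤2, miles earned 4985≥2628, duration 5.9≤15.3).
Opt6: dominated by Opt1 (layovers 1≤1, miles earned 4985≥2924, duration 5.9≤8.2).
Opt7: dominated by Opt1 (layovers 1≤1, miles earned 4985≥2062, duration 5.9≤20.3).
Opt8: dominated by Opt1 (layovers 1≤3, miles earned 4985≥731, duration 5.9≤17.0).
Pareto-optimal: Opt1, Opt2, Opt3, Opt4 → 4.

4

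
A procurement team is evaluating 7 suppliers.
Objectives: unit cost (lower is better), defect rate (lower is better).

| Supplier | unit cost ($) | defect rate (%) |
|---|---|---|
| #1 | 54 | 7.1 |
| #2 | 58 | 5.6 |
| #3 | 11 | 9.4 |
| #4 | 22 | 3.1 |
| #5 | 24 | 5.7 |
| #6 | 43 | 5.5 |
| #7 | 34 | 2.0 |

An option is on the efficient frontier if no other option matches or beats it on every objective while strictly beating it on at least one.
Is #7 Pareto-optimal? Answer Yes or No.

#1: worse on unit cost (54 vs 34).
#2: worse on unit cost (58 vs 34).
#3: worse on defect rate (9.4 vs 2.0).
#4: worse on defect rate (3.1 vs 2.0).
#5: worse on defect rate (5.7 vs 2.0).
#6: worse on unit cost (43 vs 34).
No option is at least as good as #7 on every objective and strictly better on one.

Yes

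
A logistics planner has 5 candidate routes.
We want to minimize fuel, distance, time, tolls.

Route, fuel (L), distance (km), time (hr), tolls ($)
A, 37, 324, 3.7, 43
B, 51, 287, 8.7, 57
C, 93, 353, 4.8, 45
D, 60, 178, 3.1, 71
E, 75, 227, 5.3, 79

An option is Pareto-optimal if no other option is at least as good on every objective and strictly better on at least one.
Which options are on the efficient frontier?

A, B, D

A: not dominated (best fuel).
B: not dominated.
C: dominated by A (fuel 37≤93, distance 324≤353, time 3.7≤4.8, tolls 43≤45).
D: not dominated (best distance).
E: dominated by D (fuel 60≤75, distance 178≤227, time 3.1≤5.3, tolls 71≤79).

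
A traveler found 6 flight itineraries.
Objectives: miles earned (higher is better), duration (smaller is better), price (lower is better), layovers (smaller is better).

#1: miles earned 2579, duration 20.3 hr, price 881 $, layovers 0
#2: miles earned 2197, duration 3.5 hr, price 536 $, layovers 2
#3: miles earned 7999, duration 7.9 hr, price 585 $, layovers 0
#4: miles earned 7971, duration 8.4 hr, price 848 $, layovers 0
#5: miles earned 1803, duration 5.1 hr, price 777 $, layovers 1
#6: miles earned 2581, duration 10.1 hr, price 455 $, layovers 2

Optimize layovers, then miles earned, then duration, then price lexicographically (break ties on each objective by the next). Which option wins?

First minimize layovers: best is 0, kept {#1, #3, #4}.
Then maximize miles earned: best is 7999, kept {#3}.

#3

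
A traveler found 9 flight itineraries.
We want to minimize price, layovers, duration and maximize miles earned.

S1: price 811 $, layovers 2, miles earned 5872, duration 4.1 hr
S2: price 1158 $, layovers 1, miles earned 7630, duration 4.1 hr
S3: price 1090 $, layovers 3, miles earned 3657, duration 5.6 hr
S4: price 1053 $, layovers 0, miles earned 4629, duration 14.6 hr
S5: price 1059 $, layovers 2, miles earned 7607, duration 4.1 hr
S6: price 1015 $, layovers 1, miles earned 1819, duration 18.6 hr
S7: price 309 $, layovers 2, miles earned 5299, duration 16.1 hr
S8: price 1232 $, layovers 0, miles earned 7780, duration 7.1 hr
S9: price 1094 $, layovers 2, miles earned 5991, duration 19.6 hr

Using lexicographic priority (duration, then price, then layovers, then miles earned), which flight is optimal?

First minimize duration: best is 4.1, kept {S1, S2, S5}.
Then minimize price: best is 811, kept {S1}.

S1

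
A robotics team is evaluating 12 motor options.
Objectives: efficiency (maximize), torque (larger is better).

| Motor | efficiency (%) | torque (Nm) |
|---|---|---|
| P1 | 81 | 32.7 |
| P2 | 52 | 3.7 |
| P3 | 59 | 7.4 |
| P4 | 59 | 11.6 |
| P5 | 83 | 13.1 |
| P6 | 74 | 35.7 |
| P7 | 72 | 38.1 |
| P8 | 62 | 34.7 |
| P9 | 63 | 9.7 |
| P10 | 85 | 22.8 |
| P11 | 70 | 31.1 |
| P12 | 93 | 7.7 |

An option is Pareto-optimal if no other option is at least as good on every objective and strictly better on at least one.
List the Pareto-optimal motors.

P1: not dominated.
P2: dominated by P1 (efficiency 81≥52, torque 32.7≥3.7).
P3: dominated by P1 (efficiency 81≥59, torque 32.7≥7.4).
P4: dominated by P1 (efficiency 81≥59, torque 32.7≥11.6).
P5: dominated by P10 (efficiency 85≥83, torque 22.8≥13.1).
P6: not dominated.
P7: not dominated (best torque).
P8: dominated by P6 (efficiency 74≥62, torque 35.7≥34.7).
P9: dominated by P1 (efficiency 81≥63, torque 32.7≥9.7).
P10: not dominated.
P11: dominated by P1 (efficiency 81≥70, torque 32.7≥31.1).
P12: not dominated (best efficiency).

P1, P6, P7, P10, P12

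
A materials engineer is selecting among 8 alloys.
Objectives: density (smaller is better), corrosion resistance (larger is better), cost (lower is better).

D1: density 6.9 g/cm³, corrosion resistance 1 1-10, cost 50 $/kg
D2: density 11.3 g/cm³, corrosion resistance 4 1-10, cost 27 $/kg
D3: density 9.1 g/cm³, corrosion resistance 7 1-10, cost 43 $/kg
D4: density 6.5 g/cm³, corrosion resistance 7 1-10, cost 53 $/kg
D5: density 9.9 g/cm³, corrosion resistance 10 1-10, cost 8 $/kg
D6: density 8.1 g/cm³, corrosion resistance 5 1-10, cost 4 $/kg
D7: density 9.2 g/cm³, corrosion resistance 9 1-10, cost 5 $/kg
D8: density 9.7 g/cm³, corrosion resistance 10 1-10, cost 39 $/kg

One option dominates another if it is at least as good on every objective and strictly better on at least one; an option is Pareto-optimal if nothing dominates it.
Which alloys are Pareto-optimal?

D1, D3, D4, D5, D6, D7, D8

D1: not dominated.
D2: dominated by D5 (density 9.9≤11.3, corrosion resistance 10≥4, cost 8≤27).
D3: not dominated.
D4: not dominated (best density).
D5: not dominated.
D6: not dominated (best cost).
D7: not dominated.
D8: not dominated.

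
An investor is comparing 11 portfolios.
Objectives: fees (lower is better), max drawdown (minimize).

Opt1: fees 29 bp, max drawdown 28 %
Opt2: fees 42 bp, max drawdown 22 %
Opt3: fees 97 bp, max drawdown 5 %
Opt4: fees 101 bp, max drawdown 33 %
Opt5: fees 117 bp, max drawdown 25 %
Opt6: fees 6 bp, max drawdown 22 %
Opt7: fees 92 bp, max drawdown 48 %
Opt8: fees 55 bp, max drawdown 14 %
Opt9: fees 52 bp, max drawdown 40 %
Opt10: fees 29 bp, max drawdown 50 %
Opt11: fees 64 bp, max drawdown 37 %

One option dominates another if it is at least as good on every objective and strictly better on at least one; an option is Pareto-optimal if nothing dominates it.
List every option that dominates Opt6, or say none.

Opt1: worse on fees (29 vs 6).
Opt2: worse on fees (42 vs 6).
Opt3: worse on fees (97 vs 6).
Opt4: worse on fees (101 vs 6).
Opt5: worse on fees (117 vs 6).
Opt7: worse on fees (92 vs 6).
Opt8: worse on fees (55 vs 6).
Opt9: worse on fees (52 vs 6).
Opt10: worse on fees (29 vs 6).
Opt11: worse on fees (64 vs 6).
No option dominates Opt6.

none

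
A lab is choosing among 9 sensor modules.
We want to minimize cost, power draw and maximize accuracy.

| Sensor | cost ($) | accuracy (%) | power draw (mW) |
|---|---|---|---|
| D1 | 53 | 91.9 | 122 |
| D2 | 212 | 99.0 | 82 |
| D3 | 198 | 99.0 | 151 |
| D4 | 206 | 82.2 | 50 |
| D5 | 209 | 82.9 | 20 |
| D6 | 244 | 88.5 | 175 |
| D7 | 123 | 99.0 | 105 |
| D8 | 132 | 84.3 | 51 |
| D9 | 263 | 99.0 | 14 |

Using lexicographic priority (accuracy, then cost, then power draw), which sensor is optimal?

D7

First maximize accuracy: best is 99.0, kept {D2, D3, D7, D9}.
Then minimize cost: best is 123, kept {D7}.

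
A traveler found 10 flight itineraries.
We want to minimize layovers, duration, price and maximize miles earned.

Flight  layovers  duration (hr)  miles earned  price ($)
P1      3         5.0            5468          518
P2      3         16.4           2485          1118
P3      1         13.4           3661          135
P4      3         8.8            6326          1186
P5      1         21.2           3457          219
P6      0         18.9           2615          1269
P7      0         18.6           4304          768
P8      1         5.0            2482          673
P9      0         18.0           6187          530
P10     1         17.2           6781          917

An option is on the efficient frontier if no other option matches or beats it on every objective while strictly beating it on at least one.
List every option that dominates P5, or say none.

P3: layovers 1≤1, duration 13.4≤21.2, miles earned 3661≥3457, price 135≤219 — dominates P5.
Others (P1, P2, P4, P6, P7, P8, P9, P10) are each worse than P5 on at least one objective.

P3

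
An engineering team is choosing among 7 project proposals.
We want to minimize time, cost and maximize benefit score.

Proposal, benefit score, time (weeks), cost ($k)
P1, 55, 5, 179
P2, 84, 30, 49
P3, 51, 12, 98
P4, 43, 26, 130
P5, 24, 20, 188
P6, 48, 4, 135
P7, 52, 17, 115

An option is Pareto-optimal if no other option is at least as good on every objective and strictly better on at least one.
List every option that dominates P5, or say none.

P1, P3, P6, P7

P1: benefit score 55≥24, time 5≤20, cost 179≤188 — dominates P5.
P3: benefit score 51≥24, time 12≤20, cost 98≤188 — dominates P5.
P6: benefit score 48≥24, time 4≤20, cost 135≤188 — dominates P5.
P7: benefit score 52≥24, time 17≤20, cost 115≤188 — dominates P5.
Others (P2, P4) are each worse than P5 on at least one objective.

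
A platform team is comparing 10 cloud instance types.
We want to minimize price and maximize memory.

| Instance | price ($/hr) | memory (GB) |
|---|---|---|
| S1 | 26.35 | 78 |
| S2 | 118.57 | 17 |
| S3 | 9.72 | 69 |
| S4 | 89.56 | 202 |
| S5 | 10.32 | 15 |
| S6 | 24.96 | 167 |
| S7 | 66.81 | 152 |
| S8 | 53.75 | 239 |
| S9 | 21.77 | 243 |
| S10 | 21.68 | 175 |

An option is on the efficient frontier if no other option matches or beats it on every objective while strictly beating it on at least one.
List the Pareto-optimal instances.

S3, S9, S10

S1: dominated by S6 (price 24.96≤26.35, memory 167≥78).
S2: dominated by S1 (price 26.35≤118.57, memory 78≥17).
S3: not dominated (best price).
S4: dominated by S8 (price 53.75≤89.56, memory 239≥202).
S5: dominated by S3 (price 9.72≤10.32, memory 69≥15).
S6: dominated by S9 (price 21.77≤24.96, memory 243≥167).
S7: dominated by S6 (price 24.96≤66.81, memory 167≥152).
S8: dominated by S9 (price 21.77≤53.75, memory 243≥239).
S9: not dominated (best memory).
S10: not dominated.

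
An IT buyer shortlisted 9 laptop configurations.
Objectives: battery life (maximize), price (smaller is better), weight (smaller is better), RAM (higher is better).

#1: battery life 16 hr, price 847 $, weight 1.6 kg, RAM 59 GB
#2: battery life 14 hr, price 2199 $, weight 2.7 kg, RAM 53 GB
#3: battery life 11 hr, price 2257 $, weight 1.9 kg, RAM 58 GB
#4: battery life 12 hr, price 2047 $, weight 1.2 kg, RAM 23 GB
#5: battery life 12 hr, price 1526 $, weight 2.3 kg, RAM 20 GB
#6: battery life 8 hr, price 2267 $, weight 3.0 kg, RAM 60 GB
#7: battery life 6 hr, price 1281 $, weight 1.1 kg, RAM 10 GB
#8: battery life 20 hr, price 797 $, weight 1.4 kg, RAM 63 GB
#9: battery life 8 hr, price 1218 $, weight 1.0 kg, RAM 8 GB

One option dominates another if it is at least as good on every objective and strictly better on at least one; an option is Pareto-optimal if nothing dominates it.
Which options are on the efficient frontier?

#1: dominated by #8 (battery life 20≥16, price 797≤847, weight 1.4≤1.6, RAM 63≥59).
#2: dominated by #1 (battery life 16≥14, price 847≤2199, weight 1.6≤2.7, RAM 59≥53).
#3: dominated by #1 (battery life 16≥11, price 847≤2257, weight 1.6≤1.9, RAM 59≥58).
#4: not dominated.
#5: dominated by #1 (battery life 16≥12, price 847≤1526, weight 1.6≤2.3, RAM 59≥20).
#6: dominated by #8 (battery life 20≥8, price 797≤2267, weight 1.4≤3.0, RAM 63≥60).
#7: not dominated.
#8: not dominated (best battery life).
#9: not dominated (best weight).

#4, #7, #8, #9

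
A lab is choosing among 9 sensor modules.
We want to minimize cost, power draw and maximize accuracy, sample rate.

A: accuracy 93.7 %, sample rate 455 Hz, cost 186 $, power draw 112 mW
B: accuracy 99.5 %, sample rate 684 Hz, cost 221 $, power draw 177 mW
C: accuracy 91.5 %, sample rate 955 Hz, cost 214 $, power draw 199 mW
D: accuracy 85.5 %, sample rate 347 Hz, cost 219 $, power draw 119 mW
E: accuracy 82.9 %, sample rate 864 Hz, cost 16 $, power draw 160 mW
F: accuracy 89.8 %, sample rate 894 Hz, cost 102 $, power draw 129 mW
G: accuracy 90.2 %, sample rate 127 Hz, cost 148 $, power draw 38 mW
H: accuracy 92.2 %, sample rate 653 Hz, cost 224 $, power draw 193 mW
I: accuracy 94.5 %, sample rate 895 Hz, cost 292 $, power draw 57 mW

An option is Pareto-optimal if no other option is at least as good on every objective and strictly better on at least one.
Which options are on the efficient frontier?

A: not dominated.
B: not dominated (best accuracy).
C: not dominated (best sample rate).
D: dominated by A (accuracy 93.7≥85.5, sample rate 455≥347, cost 186≤219, power draw 112≤119).
E: not dominated (best cost).
F: not dominated.
G: not dominated (best power draw).
H: dominated by B (accuracy 99.5≥92.2, sample rate 684≥653, cost 221≤224, power draw 177≤193).
I: not dominated.

A, B, C, E, F, G, I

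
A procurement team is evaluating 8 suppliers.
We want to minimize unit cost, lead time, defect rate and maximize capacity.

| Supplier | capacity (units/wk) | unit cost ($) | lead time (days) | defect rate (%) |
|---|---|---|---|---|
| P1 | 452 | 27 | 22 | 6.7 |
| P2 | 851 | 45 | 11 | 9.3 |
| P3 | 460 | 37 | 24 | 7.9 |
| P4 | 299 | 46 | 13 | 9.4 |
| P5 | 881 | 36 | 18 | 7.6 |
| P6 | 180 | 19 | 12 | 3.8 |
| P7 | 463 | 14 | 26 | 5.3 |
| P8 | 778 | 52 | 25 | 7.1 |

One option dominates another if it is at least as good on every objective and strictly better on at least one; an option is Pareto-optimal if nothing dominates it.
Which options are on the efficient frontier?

P1, P2, P5, P6, P7, P8

P1: not dominated.
P2: not dominated (best lead time).
P3: dominated by P5 (capacity 881≥460, unit cost 36≤37, lead time 18≤24, defect rate 7.6≤7.9).
P4: dominated by P2 (capacity 851≥299, unit cost 45≤46, lead time 11≤13, defect rate 9.3≤9.4).
P5: not dominated (best capacity).
P6: not dominated (best defect rate).
P7: not dominated (best unit cost).
P8: not dominated.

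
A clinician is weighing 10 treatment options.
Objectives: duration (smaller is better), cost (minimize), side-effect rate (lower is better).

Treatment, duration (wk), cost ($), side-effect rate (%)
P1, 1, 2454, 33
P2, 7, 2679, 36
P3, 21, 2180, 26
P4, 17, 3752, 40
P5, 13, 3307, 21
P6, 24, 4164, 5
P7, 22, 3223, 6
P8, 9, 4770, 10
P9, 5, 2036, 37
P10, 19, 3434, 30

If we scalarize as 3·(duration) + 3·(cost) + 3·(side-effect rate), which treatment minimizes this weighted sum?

P9

P1: 3·1 + 3·2454 + 3·33 = 7464
P2: 3·7 + 3·2679 + 3·36 = 8166
P3: 3·21 + 3·2180 + 3·26 = 6681
P4: 3·17 + 3·3752 + 3·40 = 11427
P5: 3·13 + 3·3307 + 3·21 = 10023
P6: 3·24 + 3·4164 + 3·5 = 12579
P7: 3·22 + 3·3223 + 3·6 = 9753
P8: 3·9 + 3·4770 + 3·10 = 14367
P9: 3·5 + 3·2036 + 3·37 = 6234
P10: 3·19 + 3·3434 + 3·30 = 10449
Lowest: P9 at 6234.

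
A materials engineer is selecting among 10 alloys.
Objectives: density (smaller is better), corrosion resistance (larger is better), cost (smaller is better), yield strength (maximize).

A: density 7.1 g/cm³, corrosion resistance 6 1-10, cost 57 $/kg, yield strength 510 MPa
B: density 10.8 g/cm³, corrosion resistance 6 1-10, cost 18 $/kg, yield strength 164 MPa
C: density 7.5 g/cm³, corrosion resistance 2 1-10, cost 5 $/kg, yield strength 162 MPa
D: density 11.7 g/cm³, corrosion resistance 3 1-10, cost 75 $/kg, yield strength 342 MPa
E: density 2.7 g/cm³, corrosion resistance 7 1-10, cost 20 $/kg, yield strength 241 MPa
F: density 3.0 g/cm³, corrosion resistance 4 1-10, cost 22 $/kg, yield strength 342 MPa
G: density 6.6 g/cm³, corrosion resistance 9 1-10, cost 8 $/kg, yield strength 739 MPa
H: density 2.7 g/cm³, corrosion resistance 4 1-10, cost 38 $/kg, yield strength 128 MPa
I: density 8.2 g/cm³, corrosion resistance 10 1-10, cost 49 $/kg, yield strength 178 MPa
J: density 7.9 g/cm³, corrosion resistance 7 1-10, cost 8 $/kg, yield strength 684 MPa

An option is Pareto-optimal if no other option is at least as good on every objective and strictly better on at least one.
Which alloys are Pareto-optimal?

A: dominated by G (density 6.6≤7.1, corrosion resistance 9≥6, cost 8≤57, yield strength 739≥510).
B: dominated by G (density 6.6≤10.8, corrosion resistance 9≥6, cost 8≤18, yield strength 739≥164).
C: not dominated (best cost).
D: dominated by A (density 7.1≤11.7, corrosion resistance 6≥3, cost 57≤75, yield strength 510≥342).
E: not dominated.
F: not dominated.
G: not dominated (best yield strength).
H: dominated by E (density 2.7≤2.7, corrosion resistance 7≥4, cost 20≤38, yield strength 241≥128).
I: not dominated (best corrosion resistance).
J: dominated by G (density 6.6≤7.9, corrosion resistance 9≥7, cost 8≤8, yield strength 739≥684).

C, E, F, G, I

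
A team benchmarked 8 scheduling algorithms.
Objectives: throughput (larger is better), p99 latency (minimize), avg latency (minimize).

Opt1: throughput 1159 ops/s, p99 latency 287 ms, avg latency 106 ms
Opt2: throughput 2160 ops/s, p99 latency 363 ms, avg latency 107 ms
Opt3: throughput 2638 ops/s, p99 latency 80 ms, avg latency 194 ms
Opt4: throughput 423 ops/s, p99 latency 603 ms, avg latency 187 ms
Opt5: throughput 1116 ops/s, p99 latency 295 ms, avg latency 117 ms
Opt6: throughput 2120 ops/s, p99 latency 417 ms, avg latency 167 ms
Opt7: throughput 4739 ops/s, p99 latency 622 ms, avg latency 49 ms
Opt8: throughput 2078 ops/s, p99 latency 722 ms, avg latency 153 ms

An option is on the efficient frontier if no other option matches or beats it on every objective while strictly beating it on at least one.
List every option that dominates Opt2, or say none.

Opt1: worse on throughput (1159 vs 2160).
Opt3: worse on avg latency (194 vs 107).
Opt4: worse on throughput (423 vs 2160).
Opt5: worse on throughput (1116 vs 2160).
Opt6: worse on throughput (2120 vs 2160).
Opt7: worse on p99 latency (622 vs 363).
Opt8: worse on throughput (2078 vs 2160).
No option dominates Opt2.

none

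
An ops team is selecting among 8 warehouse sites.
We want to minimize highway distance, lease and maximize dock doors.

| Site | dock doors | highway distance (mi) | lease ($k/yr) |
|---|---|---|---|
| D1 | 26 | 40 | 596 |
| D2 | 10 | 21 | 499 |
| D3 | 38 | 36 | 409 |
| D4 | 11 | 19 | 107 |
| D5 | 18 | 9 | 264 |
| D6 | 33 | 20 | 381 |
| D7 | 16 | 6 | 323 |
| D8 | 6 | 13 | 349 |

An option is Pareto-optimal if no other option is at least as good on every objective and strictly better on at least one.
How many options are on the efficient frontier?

5

D1: dominated by D3 (dock doors 38≥26, highway distance 36≤40, lease 409≤596).
D2: dominated by D4 (dock doors 11≥10, highway distance 19≤21, lease 107≤499).
D3: not dominated (best dock doors).
D4: not dominated (best lease).
D5: not dominated.
D6: not dominated.
D7: not dominated (best highway distance).
D8: dominated by D5 (dock doors 18≥6, highway distance 9≤13, lease 264≤349).
Pareto-optimal: D3, D4, D5, D6, D7 → 5.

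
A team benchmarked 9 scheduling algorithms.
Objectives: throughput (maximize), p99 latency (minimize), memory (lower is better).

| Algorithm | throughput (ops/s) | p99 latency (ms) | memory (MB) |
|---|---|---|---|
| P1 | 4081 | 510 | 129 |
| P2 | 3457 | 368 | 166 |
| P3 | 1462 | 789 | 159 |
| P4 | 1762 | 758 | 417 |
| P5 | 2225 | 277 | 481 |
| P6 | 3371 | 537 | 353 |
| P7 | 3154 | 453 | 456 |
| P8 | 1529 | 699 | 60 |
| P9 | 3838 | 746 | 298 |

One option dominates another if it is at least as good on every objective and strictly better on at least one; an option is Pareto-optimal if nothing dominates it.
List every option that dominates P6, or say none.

P1: throughput 4081≥3371, p99 latency 510≤537, memory 129≤353 — dominates P6.
P2: throughput 3457≥3371, p99 latency 368≤537, memory 166≤353 — dominates P6.
Others (P3, P4, P5, P7, P8, P9) are each worse than P6 on at least one objective.

P1, P2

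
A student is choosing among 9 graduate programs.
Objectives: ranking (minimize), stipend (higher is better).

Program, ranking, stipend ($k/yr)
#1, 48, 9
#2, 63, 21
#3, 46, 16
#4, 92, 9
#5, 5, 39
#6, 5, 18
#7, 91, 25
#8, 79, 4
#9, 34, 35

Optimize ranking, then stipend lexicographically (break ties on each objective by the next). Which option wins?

First minimize ranking: best is 5, kept {#5, #6}.
Then maximize stipend: best is 39, kept {#5}.

#5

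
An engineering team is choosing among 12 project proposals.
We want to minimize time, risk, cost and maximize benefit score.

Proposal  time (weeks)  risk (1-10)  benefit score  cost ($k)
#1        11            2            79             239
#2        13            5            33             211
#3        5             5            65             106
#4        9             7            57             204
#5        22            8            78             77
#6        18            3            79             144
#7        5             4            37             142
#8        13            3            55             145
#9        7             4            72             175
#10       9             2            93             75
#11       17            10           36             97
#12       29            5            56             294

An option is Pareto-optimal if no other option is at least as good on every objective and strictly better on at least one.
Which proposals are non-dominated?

#3, #7, #9, #10

#1: dominated by #10 (time 9≤11, risk 2≤2, benefit score 93≥79, cost 75≤239).
#2: dominated by #3 (time 5≤13, risk 5≤5, benefit score 65≥33, cost 106≤211).
#3: not dominated.
#4: dominated by #3 (time 5≤9, risk 5≤7, benefit score 65≥57, cost 106≤204).
#5: dominated by #10 (time 9≤22, risk 2≤8, benefit score 93≥78, cost 75≤77).
#6: dominated by #10 (time 9≤18, risk 2≤3, benefit score 93≥79, cost 75≤144).
#7: not dominated.
#8: dominated by #10 (time 9≤13, risk 2≤3, benefit score 93≥55, cost 75≤145).
#9: not dominated.
#10: not dominated (best benefit score).
#11: dominated by #10 (time 9≤17, risk 2≤10, benefit score 93≥36, cost 75≤97).
#12: dominated by #1 (time 11≤29, risk 2≤5, benefit score 79≥56, cost 239≤294).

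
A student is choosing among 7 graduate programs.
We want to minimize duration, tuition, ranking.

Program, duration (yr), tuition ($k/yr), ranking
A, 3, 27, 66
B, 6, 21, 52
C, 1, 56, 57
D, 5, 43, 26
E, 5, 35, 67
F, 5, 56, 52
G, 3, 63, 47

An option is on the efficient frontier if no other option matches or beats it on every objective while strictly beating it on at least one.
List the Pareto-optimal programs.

A: not dominated.
B: not dominated (best tuition).
C: not dominated (best duration).
D: not dominated (best ranking).
E: dominated by A (duration 3≤5, tuition 27≤35, ranking 66≤67).
F: dominated by D (duration 5≤5, tuition 43≤56, ranking 26≤52).
G: not dominated.

A, B, C, D, G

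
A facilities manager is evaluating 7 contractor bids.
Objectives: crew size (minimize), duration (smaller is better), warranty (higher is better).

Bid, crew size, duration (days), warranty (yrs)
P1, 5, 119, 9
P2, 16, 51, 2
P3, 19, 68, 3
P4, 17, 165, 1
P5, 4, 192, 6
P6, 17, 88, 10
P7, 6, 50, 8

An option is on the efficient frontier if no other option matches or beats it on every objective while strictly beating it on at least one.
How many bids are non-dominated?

4

P1: not dominated.
P2: dominated by P7 (crew size 6≤16, duration 50≤51, warranty 8≥2).
P3: dominated by P7 (crew size 6≤19, duration 50≤68, warranty 8≥3).
P4: dominated by P1 (crew size 5≤17, duration 119≤165, warranty 9≥1).
P5: not dominated (best crew size).
P6: not dominated (best warranty).
P7: not dominated (best duration).
Pareto-optimal: P1, P5, P6, P7 → 4.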